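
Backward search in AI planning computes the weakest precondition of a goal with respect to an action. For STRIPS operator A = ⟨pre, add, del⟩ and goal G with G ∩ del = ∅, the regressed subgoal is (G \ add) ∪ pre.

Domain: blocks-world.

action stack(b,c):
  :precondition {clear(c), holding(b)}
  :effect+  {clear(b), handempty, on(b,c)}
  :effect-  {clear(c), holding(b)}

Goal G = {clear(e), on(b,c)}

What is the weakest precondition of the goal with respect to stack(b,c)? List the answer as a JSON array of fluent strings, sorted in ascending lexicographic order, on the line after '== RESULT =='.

Regress:
  G ∩ del = {}  (empty — regression defined)
  G \ add = {clear(e), on(b,c)} \ {clear(b), handempty, on(b,c)} = {clear(e)}
  ∪ pre   = {clear(e)} ∪ {clear(c), holding(b)}
          = {clear(c), clear(e), holding(b)}

== RESULT ==
["clear(c)", "clear(e)", "holding(b)"]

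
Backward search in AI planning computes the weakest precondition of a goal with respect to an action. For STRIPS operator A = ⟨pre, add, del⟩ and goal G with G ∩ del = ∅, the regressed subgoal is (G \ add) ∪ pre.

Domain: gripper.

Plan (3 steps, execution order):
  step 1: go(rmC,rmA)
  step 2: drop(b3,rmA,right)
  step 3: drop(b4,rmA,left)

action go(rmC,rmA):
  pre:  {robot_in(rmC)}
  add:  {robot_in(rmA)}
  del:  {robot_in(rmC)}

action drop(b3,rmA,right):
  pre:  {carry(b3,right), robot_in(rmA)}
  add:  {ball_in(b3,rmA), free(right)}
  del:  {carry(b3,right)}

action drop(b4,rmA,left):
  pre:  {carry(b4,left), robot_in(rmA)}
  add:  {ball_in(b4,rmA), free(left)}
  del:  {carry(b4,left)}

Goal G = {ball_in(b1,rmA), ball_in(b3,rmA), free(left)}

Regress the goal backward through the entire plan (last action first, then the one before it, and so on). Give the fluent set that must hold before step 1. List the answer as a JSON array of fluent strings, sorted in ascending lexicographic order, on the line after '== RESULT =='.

Work backward from the goal:
  through step 3 (drop(b4,rmA,left)): drop {free(left)}, keep {ball_in(b1,rmA), ball_in(b3,rmA)}, require {carry(b4,left), robot_in(rmA)}
    → {ball_in(b1,rmA), ball_in(b3,rmA), carry(b4,left), robot_in(rmA)}
  through step 2 (drop(b3,rmA,right)): drop {ball_in(b3,rmA)}, keep {ball_in(b1,rmA), carry(b4,left), robot_in(rmA)}, require {carry(b3,right), robot_in(rmA)}
    → {ball_in(b1,rmA), carry(b3,right), carry(b4,left), robot_in(rmA)}
  through step 1 (go(rmC,rmA)): drop {robot_in(rmA)}, keep {ball_in(b1,rmA), carry(b3,right), carry(b4,left)}, require {robot_in(rmC)}
    → {ball_in(b1,rmA), carry(b3,right), carry(b4,left), robot_in(rmC)}

== RESULT ==
["ball_in(b1,rmA)", "carry(b3,right)", "carry(b4,left)", "robot_in(rmC)"]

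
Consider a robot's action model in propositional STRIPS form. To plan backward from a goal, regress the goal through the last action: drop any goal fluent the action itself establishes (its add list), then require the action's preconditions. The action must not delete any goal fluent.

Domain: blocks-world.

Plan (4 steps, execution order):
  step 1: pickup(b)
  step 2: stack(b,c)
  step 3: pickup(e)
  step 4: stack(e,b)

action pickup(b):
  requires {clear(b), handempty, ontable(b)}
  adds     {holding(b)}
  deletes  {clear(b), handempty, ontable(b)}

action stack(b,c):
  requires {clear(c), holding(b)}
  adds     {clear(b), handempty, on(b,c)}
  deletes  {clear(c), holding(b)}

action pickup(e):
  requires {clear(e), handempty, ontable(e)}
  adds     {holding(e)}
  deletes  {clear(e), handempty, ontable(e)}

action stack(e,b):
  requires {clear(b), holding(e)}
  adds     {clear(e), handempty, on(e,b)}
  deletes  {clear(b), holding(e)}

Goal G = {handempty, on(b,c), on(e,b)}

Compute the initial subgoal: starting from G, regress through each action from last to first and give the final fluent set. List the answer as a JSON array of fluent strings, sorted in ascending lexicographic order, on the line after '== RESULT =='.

Regress step by step:
  through step 4 (stack(e,b)): drop {handempty, on(e,b)}, keep {on(b,c)}, require {clear(b), holding(e)}
    → {clear(b), holding(e), on(b,c)}
  through step 3 (pickup(e)): drop {holding(e)}, keep {clear(b), on(b,c)}, require {clear(e), handempty, ontable(e)}
    → {clear(b), clear(e), handempty, on(b,c), ontable(e)}
  through step 2 (stack(b,c)): drop {clear(b), handempty, on(b,c)}, keep {clear(e), ontable(e)}, require {clear(c), holding(b)}
    → {clear(c), clear(e), holding(b), ontable(e)}
  through step 1 (pickup(b)): drop {holding(b)}, keep {clear(c), clear(e), ontable(e)}, require {clear(b), handempty, ontable(b)}
    → {clear(b), clear(c), clear(e), handempty, ontable(b), ontable(e)}

== RESULT ==
["clear(b)", "clear(c)", "clear(e)", "handempty", "ontable(b)", "ontable(e)"]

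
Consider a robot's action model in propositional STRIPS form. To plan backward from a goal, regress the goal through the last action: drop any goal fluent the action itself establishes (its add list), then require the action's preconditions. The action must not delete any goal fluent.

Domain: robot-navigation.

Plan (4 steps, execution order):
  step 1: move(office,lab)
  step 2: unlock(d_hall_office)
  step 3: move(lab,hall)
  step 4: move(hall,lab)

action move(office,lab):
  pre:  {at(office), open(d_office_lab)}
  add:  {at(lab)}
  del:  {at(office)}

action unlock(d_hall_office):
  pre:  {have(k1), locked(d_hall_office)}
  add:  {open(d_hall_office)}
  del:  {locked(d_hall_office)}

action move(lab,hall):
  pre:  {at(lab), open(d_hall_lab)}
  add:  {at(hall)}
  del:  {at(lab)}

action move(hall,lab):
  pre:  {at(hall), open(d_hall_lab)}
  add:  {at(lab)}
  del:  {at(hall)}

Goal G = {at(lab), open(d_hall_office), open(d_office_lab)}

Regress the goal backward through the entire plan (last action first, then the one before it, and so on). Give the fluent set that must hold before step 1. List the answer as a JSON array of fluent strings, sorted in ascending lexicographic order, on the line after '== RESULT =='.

Regress step by step:
  through step 4 (move(hall,lab)): drop {at(lab)}, keep {open(d_hall_office), open(d_office_lab)}, require {at(hall), open(d_hall_lab)}
    → {at(hall), open(d_hall_lab), open(d_hall_office), open(d_office_lab)}
  through step 3 (move(lab,hall)): drop {at(hall)}, keep {open(d_hall_lab), open(d_hall_office), open(d_office_lab)}, require {at(lab), open(d_hall_lab)}
    → {at(lab), open(d_hall_lab), open(d_hall_office), open(d_office_lab)}
  through step 2 (unlock(d_hall_office)): drop {open(d_hall_office)}, keep {at(lab), open(d_hall_lab), open(d_office_lab)}, require {have(k1), locked(d_hall_office)}
    → {at(lab), have(k1), locked(d_hall_office), open(d_hall_lab), open(d_office_lab)}
  through step 1 (move(office,lab)): drop {at(lab)}, keep {have(k1), locked(d_hall_office), open(d_hall_lab), open(d_office_lab)}, require {at(office), open(d_office_lab)}
    → {at(office), have(k1), locked(d_hall_office), open(d_hall_lab), open(d_office_lab)}

== RESULT ==
["at(office)", "have(k1)", "locked(d_hall_office)", "open(d_hall_lab)", "open(d_office_lab)"]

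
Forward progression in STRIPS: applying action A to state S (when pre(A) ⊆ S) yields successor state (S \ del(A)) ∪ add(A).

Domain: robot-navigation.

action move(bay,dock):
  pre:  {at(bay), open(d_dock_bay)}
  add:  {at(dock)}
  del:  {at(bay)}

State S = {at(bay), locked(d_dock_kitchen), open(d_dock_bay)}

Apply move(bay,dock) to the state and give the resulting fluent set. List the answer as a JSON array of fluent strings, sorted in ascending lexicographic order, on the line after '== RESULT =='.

Compute (S \ del) ∪ add:
  pre ⊆ S: {at(bay), open(d_dock_bay)} ⊆ S  — applicable
  S \ del = {locked(d_dock_kitchen), open(d_dock_bay)}
  ∪ add   = {at(dock), locked(d_dock_kitchen), open(d_dock_bay)}

== RESULT ==
["at(dock)", "locked(d_dock_kitchen)", "open(d_dock_bay)"]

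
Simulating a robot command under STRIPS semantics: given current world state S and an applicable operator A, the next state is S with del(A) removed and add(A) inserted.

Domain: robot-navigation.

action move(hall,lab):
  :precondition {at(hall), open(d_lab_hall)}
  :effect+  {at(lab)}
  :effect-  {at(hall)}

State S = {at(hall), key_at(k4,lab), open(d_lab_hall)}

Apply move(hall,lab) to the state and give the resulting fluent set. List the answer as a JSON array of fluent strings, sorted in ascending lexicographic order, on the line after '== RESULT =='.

Compute (S \ del) ∪ add:
  pre ⊆ S: {at(hall), open(d_lab_hall)} ⊆ S  — applicable
  S \ del = {key_at(k4,lab), open(d_lab_hall)}
  ∪ add   = {at(lab), key_at(k4,lab), open(d_lab_hall)}

== RESULT ==
["at(lab)", "key_at(k4,lab)", "open(d_lab_hall)"]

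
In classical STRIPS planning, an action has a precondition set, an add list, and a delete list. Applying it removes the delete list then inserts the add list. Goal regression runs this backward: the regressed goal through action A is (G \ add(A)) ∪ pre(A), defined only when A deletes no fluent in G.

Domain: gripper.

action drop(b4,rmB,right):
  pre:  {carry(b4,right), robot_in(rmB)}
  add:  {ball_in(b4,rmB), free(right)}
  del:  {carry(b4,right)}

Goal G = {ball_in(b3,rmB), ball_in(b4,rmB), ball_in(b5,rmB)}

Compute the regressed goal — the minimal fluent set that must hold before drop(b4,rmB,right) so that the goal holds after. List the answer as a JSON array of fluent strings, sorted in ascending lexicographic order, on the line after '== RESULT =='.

Regress:
  G ∩ del = {}  (empty — regression defined)
  G \ add = {ball_in(b3,rmB), ball_in(b4,rmB), ball_in(b5,rmB)} \ {ball_in(b4,rmB), free(right)} = {ball_in(b3,rmB), ball_in(b5,rmB)}
  ∪ pre   = {ball_in(b3,rmB), ball_in(b5,rmB)} ∪ {carry(b4,right), robot_in(rmB)}
          = {ball_in(b3,rmB), ball_in(b5,rmB), carry(b4,right), robot_in(rmB)}

== RESULT ==
["ball_in(b3,rmB)", "ball_in(b5,rmB)", "carry(b4,right)", "robot_in(rmB)"]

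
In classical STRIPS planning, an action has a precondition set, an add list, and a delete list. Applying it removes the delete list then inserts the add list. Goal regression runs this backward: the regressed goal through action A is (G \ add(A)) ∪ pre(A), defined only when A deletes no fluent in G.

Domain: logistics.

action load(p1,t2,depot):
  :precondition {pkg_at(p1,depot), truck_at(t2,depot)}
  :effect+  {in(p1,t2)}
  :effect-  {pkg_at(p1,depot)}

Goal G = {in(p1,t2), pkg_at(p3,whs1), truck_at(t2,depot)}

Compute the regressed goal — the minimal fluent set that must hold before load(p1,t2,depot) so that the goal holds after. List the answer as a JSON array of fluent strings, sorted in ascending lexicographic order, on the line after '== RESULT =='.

Compute (G \ add) ∪ pre:
  G ∩ del = {}  (empty — regression defined)
  G \ add = {in(p1,t2), pkg_at(p3,whs1), truck_at(t2,depot)} \ {in(p1,t2)} = {pkg_at(p3,whs1), truck_at(t2,depot)}
  ∪ pre   = {pkg_at(p3,whs1), truck_at(t2,depot)} ∪ {pkg_at(p1,depot), truck_at(t2,depot)}
          = {pkg_at(p1,depot), pkg_at(p3,whs1), truck_at(t2,depot)}

== RESULT ==
["pkg_at(p1,depot)", "pkg_at(p3,whs1)", "truck_at(t2,depot)"]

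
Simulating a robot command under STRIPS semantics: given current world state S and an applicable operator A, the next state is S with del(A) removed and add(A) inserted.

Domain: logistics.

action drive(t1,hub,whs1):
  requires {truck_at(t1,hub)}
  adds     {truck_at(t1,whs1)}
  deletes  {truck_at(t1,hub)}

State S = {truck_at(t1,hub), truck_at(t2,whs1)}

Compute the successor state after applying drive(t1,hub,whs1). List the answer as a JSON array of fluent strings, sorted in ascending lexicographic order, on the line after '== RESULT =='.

Compute (S \ del) ∪ add:
  pre ⊆ S: {truck_at(t1,hub)} ⊆ S  — applicable
  S \ del = {truck_at(t2,whs1)}
  ∪ add   = {truck_at(t1,whs1), truck_at(t2,whs1)}

== RESULT ==
["truck_at(t1,whs1)", "truck_at(t2,whs1)"]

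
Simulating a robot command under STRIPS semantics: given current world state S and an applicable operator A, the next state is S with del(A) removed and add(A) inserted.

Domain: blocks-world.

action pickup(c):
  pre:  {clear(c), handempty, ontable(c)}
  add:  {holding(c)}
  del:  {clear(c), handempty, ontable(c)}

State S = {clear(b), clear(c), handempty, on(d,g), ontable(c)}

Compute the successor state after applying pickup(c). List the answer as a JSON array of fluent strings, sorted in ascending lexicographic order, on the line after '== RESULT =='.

Progress:
  pre ⊆ S: {clear(c), handempty, ontable(c)} ⊆ S  — applicable
  S \ del = {clear(b), on(d,g)}
  ∪ add   = {clear(b), holding(c), on(d,g)}

== RESULT ==
["clear(b)", "holding(c)", "on(d,g)"]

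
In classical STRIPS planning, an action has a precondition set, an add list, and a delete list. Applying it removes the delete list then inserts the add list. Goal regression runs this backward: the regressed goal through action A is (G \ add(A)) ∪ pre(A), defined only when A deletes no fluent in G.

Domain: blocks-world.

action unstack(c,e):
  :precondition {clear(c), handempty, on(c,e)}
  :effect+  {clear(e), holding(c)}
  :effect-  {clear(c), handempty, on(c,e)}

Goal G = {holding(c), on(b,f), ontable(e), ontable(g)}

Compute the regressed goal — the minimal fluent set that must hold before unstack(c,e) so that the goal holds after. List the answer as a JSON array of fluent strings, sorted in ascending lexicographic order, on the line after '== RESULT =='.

Compute (G \ add) ∪ pre:
  G ∩ del = {}  (empty — regression defined)
  G \ add = {holding(c), on(b,f), ontable(e), ontable(g)} \ {clear(e), holding(c)} = {on(b,f), ontable(e), ontable(g)}
  ∪ pre   = {on(b,f), ontable(e), ontable(g)} ∪ {clear(c), handempty, on(c,e)}
          = {clear(c), handempty, on(b,f), on(c,e), ontable(e), ontable(g)}

== RESULT ==
["clear(c)", "handempty", "on(b,f)", "on(c,e)", "ontable(e)", "ontable(g)"]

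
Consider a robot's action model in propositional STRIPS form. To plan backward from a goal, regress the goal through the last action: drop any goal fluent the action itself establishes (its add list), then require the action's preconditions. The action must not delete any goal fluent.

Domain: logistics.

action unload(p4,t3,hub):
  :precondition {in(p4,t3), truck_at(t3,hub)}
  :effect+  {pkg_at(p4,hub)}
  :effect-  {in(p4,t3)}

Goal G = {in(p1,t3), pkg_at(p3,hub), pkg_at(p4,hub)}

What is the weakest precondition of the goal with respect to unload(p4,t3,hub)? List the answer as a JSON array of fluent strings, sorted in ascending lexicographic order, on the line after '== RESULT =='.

Compute (G \ add) ∪ pre:
  G ∩ del = {}  (empty — regression defined)
  G \ add = {in(p1,t3), pkg_at(p3,hub), pkg_at(p4,hub)} \ {pkg_at(p4,hub)} = {in(p1,t3), pkg_at(p3,hub)}
  ∪ pre   = {in(p1,t3), pkg_at(p3,hub)} ∪ {in(p4,t3), truck_at(t3,hub)}
          = {in(p1,t3), in(p4,t3), pkg_at(p3,hub), truck_at(t3,hub)}

== RESULT ==
["in(p1,t3)", "in(p4,t3)", "pkg_at(p3,hub)", "truck_at(t3,hub)"]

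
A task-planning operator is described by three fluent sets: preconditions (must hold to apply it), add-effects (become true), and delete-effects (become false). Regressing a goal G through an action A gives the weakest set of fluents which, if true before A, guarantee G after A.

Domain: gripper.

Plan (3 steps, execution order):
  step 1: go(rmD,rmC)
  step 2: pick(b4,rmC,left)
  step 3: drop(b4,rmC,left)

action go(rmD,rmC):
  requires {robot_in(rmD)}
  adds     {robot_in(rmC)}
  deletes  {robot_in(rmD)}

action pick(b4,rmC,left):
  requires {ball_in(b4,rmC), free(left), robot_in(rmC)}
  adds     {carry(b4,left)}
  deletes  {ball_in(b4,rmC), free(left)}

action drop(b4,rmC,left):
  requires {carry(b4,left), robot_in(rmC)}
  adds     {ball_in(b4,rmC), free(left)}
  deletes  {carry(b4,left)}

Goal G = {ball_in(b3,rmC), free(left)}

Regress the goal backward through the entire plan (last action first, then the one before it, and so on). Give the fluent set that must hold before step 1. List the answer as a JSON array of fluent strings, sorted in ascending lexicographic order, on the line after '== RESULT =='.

Regress step by step:
  through step 3 (drop(b4,rmC,left)): drop {free(left)}, keep {ball_in(b3,rmC)}, require {carry(b4,left), robot_in(rmC)}
    → {ball_in(b3,rmC), carry(b4,left), robot_in(rmC)}
  through step 2 (pick(b4,rmC,left)): drop {carry(b4,left)}, keep {ball_in(b3,rmC), robot_in(rmC)}, require {ball_in(b4,rmC), free(left), robot_in(rmC)}
    → {ball_in(b3,rmC), ball_in(b4,rmC), free(left), robot_in(rmC)}
  through step 1 (go(rmD,rmC)): drop {robot_in(rmC)}, keep {ball_in(b3,rmC), ball_in(b4,rmC), free(left)}, require {robot_in(rmD)}
    → {ball_in(b3,rmC), ball_in(b4,rmC), free(left), robot_in(rmD)}

== RESULT ==
["ball_in(b3,rmC)", "ball_in(b4,rmC)", "free(left)", "robot_in(rmD)"]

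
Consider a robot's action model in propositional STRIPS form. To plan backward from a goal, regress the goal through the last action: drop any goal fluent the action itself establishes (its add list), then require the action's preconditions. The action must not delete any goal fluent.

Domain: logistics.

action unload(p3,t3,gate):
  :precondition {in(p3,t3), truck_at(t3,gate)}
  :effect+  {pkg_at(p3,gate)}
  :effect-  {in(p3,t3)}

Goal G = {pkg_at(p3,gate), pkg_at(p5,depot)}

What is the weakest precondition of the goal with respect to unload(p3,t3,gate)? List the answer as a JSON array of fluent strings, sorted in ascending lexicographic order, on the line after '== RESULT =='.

Compute (G \ add) ∪ pre:
  G ∩ del = {}  (empty — regression defined)
  G \ add = {pkg_at(p3,gate), pkg_at(p5,depot)} \ {pkg_at(p3,gate)} = {pkg_at(p5,depot)}
  ∪ pre   = {pkg_at(p5,depot)} ∪ {in(p3,t3), truck_at(t3,gate)}
          = {in(p3,t3), pkg_at(p5,depot), truck_at(t3,gate)}

== RESULT ==
["in(p3,t3)", "pkg_at(p5,depot)", "truck_at(t3,gate)"]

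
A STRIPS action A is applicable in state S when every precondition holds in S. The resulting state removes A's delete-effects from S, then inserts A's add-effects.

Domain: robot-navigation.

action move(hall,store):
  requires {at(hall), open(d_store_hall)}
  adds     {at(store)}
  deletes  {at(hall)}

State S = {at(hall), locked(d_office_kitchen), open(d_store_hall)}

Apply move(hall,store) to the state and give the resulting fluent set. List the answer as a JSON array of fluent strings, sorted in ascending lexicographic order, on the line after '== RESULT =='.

Compute (S \ del) ∪ add:
  pre ⊆ S: {at(hall), open(d_store_hall)} ⊆ S  — applicable
  S \ del = {locked(d_office_kitchen), open(d_store_hall)}
  ∪ add   = {at(store), locked(d_office_kitchen), open(d_store_hall)}

== RESULT ==
["at(store)", "locked(d_office_kitchen)", "open(d_store_hall)"]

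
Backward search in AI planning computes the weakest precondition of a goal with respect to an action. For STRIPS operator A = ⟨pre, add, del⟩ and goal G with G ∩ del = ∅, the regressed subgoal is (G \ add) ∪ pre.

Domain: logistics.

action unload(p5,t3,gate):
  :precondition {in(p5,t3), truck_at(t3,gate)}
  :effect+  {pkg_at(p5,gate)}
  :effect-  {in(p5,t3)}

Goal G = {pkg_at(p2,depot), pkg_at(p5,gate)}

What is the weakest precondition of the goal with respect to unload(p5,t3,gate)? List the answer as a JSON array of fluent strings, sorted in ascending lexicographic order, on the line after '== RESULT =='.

Regress:
  G ∩ del = {}  (empty — regression defined)
  G \ add = {pkg_at(p2,depot), pkg_at(p5,gate)} \ {pkg_at(p5,gate)} = {pkg_at(p2,depot)}
  ∪ pre   = {pkg_at(p2,depot)} ∪ {in(p5,t3), truck_at(t3,gate)}
          = {in(p5,t3), pkg_at(p2,depot), truck_at(t3,gate)}

== RESULT ==
["in(p5,t3)", "pkg_at(p2,depot)", "truck_at(t3,gate)"]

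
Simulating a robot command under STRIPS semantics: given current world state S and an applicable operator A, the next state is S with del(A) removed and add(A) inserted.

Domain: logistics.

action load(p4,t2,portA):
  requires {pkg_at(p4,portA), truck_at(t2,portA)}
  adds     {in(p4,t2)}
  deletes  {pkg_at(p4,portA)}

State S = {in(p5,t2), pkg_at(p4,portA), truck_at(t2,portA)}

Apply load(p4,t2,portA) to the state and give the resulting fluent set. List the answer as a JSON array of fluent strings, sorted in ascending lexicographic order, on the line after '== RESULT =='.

Compute (S \ del) ∪ add:
  pre ⊆ S: {pkg_at(p4,portA), truck_at(t2,portA)} ⊆ S  — applicable
  S \ del = {in(p5,t2), truck_at(t2,portA)}
  ∪ add   = {in(p4,t2), in(p5,t2), truck_at(t2,portA)}

== RESULT ==
["in(p4,t2)", "in(p5,t2)", "truck_at(t2,portA)"]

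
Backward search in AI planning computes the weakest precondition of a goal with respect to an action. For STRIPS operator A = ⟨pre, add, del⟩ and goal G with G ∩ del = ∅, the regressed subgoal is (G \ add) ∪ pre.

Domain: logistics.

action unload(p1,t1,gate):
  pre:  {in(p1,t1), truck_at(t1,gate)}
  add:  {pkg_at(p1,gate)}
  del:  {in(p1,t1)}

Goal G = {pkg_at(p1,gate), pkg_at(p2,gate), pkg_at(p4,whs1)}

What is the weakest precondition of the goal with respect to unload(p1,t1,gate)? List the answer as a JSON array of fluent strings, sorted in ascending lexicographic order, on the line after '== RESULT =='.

Compute (G \ add) ∪ pre:
  G ∩ del = {}  (empty — regression defined)
  G \ add = {pkg_at(p1,gate), pkg_at(p2,gate), pkg_at(p4,whs1)} \ {pkg_at(p1,gate)} = {pkg_at(p2,gate), pkg_at(p4,whs1)}
  ∪ pre   = {pkg_at(p2,gate), pkg_at(p4,whs1)} ∪ {in(p1,t1), truck_at(t1,gate)}
          = {in(p1,t1), pkg_at(p2,gate), pkg_at(p4,whs1), truck_at(t1,gate)}

== RESULT ==
["in(p1,t1)", "pkg_at(p2,gate)", "pkg_at(p4,whs1)", "truck_at(t1,gate)"]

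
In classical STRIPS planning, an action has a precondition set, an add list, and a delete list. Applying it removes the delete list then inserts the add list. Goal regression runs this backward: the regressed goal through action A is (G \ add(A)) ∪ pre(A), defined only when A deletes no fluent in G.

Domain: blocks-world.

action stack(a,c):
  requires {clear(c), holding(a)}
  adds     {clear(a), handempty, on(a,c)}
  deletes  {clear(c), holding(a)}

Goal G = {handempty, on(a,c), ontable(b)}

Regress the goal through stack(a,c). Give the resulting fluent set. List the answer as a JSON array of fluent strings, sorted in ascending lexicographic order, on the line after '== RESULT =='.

Compute (G \ add) ∪ pre:
  G ∩ del = {}  (empty — regression defined)
  G \ add = {handempty, on(a,c), ontable(b)} \ {clear(a), handempty, on(a,c)} = {ontable(b)}
  ∪ pre   = {ontable(b)} ∪ {clear(c), holding(a)}
          = {clear(c), holding(a), ontable(b)}

== RESULT ==
["clear(c)", "holding(a)", "ontable(b)"]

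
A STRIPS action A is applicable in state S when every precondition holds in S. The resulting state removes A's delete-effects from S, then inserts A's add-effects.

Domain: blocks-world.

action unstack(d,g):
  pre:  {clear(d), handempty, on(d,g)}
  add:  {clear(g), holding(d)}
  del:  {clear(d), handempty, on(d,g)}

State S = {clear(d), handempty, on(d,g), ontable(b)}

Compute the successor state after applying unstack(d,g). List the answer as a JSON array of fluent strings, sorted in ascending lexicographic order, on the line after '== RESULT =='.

Progress:
  pre ⊆ S: {clear(d), handempty, on(d,g)} ⊆ S  — applicable
  S \ del = {ontable(b)}
  ∪ add   = {clear(g), holding(d), ontable(b)}

== RESULT ==
["clear(g)", "holding(d)", "ontable(b)"]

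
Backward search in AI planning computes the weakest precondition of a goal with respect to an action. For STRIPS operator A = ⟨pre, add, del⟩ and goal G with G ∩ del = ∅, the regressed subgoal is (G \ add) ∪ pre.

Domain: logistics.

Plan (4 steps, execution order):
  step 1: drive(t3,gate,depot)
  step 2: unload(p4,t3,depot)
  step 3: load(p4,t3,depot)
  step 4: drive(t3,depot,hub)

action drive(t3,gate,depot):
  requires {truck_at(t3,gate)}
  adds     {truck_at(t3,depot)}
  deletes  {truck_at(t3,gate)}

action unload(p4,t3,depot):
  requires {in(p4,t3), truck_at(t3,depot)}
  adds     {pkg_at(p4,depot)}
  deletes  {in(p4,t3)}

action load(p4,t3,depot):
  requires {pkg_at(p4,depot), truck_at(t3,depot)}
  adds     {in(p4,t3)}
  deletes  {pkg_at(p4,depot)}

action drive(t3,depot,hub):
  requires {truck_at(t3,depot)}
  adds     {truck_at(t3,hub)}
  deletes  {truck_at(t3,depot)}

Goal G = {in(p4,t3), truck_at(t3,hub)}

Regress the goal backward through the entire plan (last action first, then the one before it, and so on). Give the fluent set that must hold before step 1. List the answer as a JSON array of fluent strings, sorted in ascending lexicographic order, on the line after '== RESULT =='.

Regress step by step:
  through step 4 (drive(t3,depot,hub)): drop {truck_at(t3,hub)}, keep {in(p4,t3)}, require {truck_at(t3,depot)}
    → {in(p4,t3), truck_at(t3,depot)}
  through step 3 (load(p4,t3,depot)): drop {in(p4,t3)}, keep {truck_at(t3,depot)}, require {pkg_at(p4,depot), truck_at(t3,depot)}
    → {pkg_at(p4,depot), truck_at(t3,depot)}
  through step 2 (unload(p4,t3,depot)): drop {pkg_at(p4,depot)}, keep {truck_at(t3,depot)}, require {in(p4,t3), truck_at(t3,depot)}
    → {in(p4,t3), truck_at(t3,depot)}
  through step 1 (drive(t3,gate,depot)): drop {truck_at(t3,depot)}, keep {in(p4,t3)}, require {truck_at(t3,gate)}
    → {in(p4,t3), truck_at(t3,gate)}

== RESULT ==
["in(p4,t3)", "truck_at(t3,gate)"]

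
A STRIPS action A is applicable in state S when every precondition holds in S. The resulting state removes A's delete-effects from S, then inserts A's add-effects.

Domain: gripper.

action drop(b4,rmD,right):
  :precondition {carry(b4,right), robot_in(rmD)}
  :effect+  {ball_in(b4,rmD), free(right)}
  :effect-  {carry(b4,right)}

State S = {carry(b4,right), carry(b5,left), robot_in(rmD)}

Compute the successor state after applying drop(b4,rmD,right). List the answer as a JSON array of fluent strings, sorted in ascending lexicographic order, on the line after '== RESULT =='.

Compute (S \ del) ∪ add:
  pre ⊆ S: {carry(b4,right), robot_in(rmD)} ⊆ S  — applicable
  S \ del = {carry(b5,left), robot_in(rmD)}
  ∪ add   = {ball_in(b4,rmD), carry(b5,left), free(right), robot_in(rmD)}

== RESULT ==
["ball_in(b4,rmD)", "carry(b5,left)", "free(right)", "robot_in(rmD)"]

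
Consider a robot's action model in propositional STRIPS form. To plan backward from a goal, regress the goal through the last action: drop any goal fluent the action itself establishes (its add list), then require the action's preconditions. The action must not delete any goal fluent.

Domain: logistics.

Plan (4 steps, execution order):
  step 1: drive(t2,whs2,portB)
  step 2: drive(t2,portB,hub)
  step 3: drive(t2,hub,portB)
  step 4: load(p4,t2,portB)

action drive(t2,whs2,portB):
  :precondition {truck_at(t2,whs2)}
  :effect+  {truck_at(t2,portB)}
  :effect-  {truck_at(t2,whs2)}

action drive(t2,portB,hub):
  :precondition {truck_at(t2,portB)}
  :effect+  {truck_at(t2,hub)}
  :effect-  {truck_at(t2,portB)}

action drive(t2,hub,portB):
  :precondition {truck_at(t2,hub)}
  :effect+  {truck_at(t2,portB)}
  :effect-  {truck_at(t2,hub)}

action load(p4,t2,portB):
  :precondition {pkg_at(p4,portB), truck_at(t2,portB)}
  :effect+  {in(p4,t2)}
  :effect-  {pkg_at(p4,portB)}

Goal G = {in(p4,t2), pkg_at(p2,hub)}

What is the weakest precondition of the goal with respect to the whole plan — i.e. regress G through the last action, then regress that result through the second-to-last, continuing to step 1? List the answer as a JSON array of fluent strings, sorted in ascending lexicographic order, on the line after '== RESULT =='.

Regress step by step:
  through step 4 (load(p4,t2,portB)): drop {in(p4,t2)}, keep {pkg_at(p2,hub)}, require {pkg_at(p4,portB), truck_at(t2,portB)}
    → {pkg_at(p2,hub), pkg_at(p4,portB), truck_at(t2,portB)}
  through step 3 (drive(t2,hub,portB)): drop {truck_at(t2,portB)}, keep {pkg_at(p2,hub), pkg_at(p4,portB)}, require {truck_at(t2,hub)}
    → {pkg_at(p2,hub), pkg_at(p4,portB), truck_at(t2,hub)}
  through step 2 (drive(t2,portB,hub)): drop {truck_at(t2,hub)}, keep {pkg_at(p2,hub), pkg_at(p4,portB)}, require {truck_at(t2,portB)}
    → {pkg_at(p2,hub), pkg_at(p4,portB), truck_at(t2,portB)}
  through step 1 (drive(t2,whs2,portB)): drop {truck_at(t2,portB)}, keep {pkg_at(p2,hub), pkg_at(p4,portB)}, require {truck_at(t2,whs2)}
    → {pkg_at(p2,hub), pkg_at(p4,portB), truck_at(t2,whs2)}

== RESULT ==
["pkg_at(p2,hub)", "pkg_at(p4,portB)", "truck_at(t2,whs2)"]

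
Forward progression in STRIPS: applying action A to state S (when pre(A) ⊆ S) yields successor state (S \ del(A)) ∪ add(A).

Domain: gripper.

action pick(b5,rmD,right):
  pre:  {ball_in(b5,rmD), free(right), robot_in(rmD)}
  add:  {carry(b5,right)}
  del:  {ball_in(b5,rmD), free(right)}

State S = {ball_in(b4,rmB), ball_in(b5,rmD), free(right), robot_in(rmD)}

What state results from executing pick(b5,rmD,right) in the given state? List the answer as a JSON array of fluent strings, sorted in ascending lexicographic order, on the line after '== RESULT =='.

Compute (S \ del) ∪ add:
  pre ⊆ S: {ball_in(b5,rmD), free(right), robot_in(rmD)} ⊆ S  — applicable
  S \ del = {ball_in(b4,rmB), robot_in(rmD)}
  ∪ add   = {ball_in(b4,rmB), carry(b5,right), robot_in(rmD)}

== RESULT ==
["ball_in(b4,rmB)", "carry(b5,right)", "robot_in(rmD)"]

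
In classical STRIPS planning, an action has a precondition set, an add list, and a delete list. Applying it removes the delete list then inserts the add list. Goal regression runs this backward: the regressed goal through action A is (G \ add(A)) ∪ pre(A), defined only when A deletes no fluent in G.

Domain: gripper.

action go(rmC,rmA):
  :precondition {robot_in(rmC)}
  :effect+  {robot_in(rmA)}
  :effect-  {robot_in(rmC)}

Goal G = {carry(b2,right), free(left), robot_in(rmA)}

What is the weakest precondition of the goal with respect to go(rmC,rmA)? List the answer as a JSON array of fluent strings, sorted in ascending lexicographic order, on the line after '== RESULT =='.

Compute (G \ add) ∪ pre:
  G ∩ del = {}  (empty — regression defined)
  G \ add = {carry(b2,right), free(left), robot_in(rmA)} \ {robot_in(rmA)} = {carry(b2,right), free(left)}
  ∪ pre   = {carry(b2,right), free(left)} ∪ {robot_in(rmC)}
          = {carry(b2,right), free(left), robot_in(rmC)}

== RESULT ==
["carry(b2,right)", "free(left)", "robot_in(rmC)"]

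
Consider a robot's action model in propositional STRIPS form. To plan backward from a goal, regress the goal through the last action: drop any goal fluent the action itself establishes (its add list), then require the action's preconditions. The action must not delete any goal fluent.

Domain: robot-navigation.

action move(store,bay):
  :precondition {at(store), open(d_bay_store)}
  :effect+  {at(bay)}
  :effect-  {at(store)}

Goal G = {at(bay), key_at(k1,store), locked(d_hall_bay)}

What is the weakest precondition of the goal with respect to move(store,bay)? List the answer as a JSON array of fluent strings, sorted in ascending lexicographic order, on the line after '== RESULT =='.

Compute (G \ add) ∪ pre:
  G ∩ del = {}  (empty — regression defined)
  G \ add = {at(bay), key_at(k1,store), locked(d_hall_bay)} \ {at(bay)} = {key_at(k1,store), locked(d_hall_bay)}
  ∪ pre   = {key_at(k1,store), locked(d_hall_bay)} ∪ {at(store), open(d_bay_store)}
          = {at(store), key_at(k1,store), locked(d_hall_bay), open(d_bay_store)}

== RESULT ==
["at(store)", "key_at(k1,store)", "locked(d_hall_bay)", "open(d_bay_store)"]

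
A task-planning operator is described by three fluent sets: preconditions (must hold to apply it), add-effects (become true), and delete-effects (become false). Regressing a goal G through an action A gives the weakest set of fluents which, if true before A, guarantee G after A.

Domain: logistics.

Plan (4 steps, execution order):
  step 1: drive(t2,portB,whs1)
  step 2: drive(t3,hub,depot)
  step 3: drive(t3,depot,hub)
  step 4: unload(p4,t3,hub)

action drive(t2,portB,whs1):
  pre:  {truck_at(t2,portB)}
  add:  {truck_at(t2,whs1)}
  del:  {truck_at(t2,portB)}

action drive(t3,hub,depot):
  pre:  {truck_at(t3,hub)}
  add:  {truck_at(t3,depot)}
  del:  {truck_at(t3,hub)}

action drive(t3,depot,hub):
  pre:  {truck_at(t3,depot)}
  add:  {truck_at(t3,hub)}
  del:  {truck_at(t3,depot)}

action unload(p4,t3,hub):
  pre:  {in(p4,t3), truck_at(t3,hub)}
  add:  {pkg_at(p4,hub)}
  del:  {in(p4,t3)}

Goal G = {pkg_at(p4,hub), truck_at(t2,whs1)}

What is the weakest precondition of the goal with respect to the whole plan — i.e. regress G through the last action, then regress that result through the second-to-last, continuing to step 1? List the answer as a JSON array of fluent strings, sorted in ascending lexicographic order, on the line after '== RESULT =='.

Work backward from the goal:
  through step 4 (unload(p4,t3,hub)): drop {pkg_at(p4,hub)}, keep {truck_at(t2,whs1)}, require {in(p4,t3), truck_at(t3,hub)}
    → {in(p4,t3), truck_at(t2,whs1), truck_at(t3,hub)}
  through step 3 (drive(t3,depot,hub)): drop {truck_at(t3,hub)}, keep {in(p4,t3), truck_at(t2,whs1)}, require {truck_at(t3,depot)}
    → {in(p4,t3), truck_at(t2,whs1), truck_at(t3,depot)}
  through step 2 (drive(t3,hub,depot)): drop {truck_at(t3,depot)}, keep {in(p4,t3), truck_at(t2,whs1)}, require {truck_at(t3,hub)}
    → {in(p4,t3), truck_at(t2,whs1), truck_at(t3,hub)}
  through step 1 (drive(t2,portB,whs1)): drop {truck_at(t2,whs1)}, keep {in(p4,t3), truck_at(t3,hub)}, require {truck_at(t2,portB)}
    → {in(p4,t3), truck_at(t2,portB), truck_at(t3,hub)}

== RESULT ==
["in(p4,t3)", "truck_at(t2,portB)", "truck_at(t3,hub)"]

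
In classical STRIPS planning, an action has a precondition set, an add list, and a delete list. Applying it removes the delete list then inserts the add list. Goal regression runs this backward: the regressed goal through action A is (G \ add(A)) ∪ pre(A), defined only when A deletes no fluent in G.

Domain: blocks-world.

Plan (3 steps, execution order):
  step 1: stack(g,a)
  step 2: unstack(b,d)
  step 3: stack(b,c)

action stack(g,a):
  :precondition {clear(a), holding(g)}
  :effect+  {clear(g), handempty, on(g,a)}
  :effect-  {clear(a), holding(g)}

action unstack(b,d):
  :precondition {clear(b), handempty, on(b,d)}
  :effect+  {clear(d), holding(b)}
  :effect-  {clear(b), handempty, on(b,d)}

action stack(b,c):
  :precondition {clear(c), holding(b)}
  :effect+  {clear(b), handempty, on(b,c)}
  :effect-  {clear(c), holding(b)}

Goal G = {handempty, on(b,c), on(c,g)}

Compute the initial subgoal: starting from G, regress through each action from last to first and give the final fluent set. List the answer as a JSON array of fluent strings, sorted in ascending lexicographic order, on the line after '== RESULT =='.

Regress step by step:
  through step 3 (stack(b,c)): drop {handempty, on(b,c)}, keep {on(c,g)}, require {clear(c), holding(b)}
    → {clear(c), holding(b), on(c,g)}
  through step 2 (unstack(b,d)): drop {holding(b)}, keep {clear(c), on(c,g)}, require {clear(b), handempty, on(b,d)}
    → {clear(b), clear(c), handempty, on(b,d), on(c,g)}
  through step 1 (stack(g,a)): drop {handempty}, keep {clear(b), clear(c), on(b,d), on(c,g)}, require {clear(a), holding(g)}
    → {clear(a), clear(b), clear(c), holding(g), on(b,d), on(c,g)}

== RESULT ==
["clear(a)", "clear(b)", "clear(c)", "holding(g)", "on(b,d)", "on(c,g)"]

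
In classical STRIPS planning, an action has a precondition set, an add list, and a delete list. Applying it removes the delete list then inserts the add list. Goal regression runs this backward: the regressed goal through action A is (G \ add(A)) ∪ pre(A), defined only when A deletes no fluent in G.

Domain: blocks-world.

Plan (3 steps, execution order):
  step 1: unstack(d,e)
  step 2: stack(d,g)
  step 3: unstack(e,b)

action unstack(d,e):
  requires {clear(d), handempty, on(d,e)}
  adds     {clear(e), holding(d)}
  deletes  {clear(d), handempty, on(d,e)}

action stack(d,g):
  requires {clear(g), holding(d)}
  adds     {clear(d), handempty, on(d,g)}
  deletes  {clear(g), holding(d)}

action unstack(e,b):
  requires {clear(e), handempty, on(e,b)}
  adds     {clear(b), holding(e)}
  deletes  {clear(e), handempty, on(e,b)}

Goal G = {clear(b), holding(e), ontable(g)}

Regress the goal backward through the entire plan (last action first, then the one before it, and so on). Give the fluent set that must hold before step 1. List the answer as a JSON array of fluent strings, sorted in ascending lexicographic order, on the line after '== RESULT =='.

Regress step by step:
  through step 3 (unstack(e,b)): drop {clear(b), holding(e)}, keep {ontable(g)}, require {clear(e), handempty, on(e,b)}
    → {clear(e), handempty, on(e,b), ontable(g)}
  through step 2 (stack(d,g)): drop {handempty}, keep {clear(e), on(e,b), ontable(g)}, require {clear(g), holding(d)}
    → {clear(e), clear(g), holding(d), on(e,b), ontable(g)}
  through step 1 (unstack(d,e)): drop {clear(e), holding(d)}, keep {clear(g), on(e,b), ontable(g)}, require {clear(d), handempty, on(d,e)}
    → {clear(d), clear(g), handempty, on(d,e), on(e,b), ontable(g)}

== RESULT ==
["clear(d)", "clear(g)", "handempty", "on(d,e)", "on(e,b)", "ontable(g)"]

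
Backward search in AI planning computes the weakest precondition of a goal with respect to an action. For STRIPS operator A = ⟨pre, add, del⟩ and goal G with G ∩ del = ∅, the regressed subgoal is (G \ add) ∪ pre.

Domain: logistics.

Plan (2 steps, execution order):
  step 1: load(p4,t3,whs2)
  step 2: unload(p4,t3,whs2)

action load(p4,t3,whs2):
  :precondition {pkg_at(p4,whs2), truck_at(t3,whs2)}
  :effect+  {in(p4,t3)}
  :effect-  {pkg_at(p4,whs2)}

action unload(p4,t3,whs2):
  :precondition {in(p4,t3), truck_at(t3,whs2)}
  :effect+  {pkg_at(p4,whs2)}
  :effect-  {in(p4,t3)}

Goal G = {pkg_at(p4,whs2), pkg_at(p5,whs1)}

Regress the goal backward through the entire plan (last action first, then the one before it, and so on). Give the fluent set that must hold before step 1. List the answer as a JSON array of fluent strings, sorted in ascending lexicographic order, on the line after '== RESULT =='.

Work backward from the goal:
  through step 2 (unload(p4,t3,whs2)): drop {pkg_at(p4,whs2)}, keep {pkg_at(p5,whs1)}, require {in(p4,t3), truck_at(t3,whs2)}
    → {in(p4,t3), pkg_at(p5,whs1), truck_at(t3,whs2)}
  through step 1 (load(p4,t3,whs2)): drop {in(p4,t3)}, keep {pkg_at(p5,whs1), truck_at(t3,whs2)}, require {pkg_at(p4,whs2), truck_at(t3,whs2)}
    → {pkg_at(p4,whs2), pkg_at(p5,whs1), truck_at(t3,whs2)}

== RESULT ==
["pkg_at(p4,whs2)", "pkg_at(p5,whs1)", "truck_at(t3,whs2)"]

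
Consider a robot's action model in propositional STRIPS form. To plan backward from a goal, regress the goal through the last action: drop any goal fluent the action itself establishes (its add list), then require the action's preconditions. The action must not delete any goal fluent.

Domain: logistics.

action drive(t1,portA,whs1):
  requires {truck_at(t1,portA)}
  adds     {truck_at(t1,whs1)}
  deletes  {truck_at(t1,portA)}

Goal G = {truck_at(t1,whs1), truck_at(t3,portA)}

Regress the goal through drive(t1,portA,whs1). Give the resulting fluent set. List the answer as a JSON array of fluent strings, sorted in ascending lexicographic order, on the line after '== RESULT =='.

Compute (G \ add) ∪ pre:
  G ∩ del = {}  (empty — regression defined)
  G \ add = {truck_at(t1,whs1), truck_at(t3,portA)} \ {truck_at(t1,whs1)} = {truck_at(t3,portA)}
  ∪ pre   = {truck_at(t3,portA)} ∪ {truck_at(t1,portA)}
          = {truck_at(t1,portA), truck_at(t3,portA)}

== RESULT ==
["truck_at(t1,portA)", "truck_at(t3,portA)"]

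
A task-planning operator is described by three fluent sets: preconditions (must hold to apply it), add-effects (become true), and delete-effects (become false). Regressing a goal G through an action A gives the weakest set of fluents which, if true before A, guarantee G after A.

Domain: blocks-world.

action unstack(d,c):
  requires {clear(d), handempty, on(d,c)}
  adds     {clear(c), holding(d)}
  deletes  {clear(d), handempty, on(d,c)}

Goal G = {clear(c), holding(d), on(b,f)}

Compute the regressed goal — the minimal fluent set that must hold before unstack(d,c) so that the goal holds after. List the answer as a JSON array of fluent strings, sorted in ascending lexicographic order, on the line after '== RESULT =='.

Regress:
  G ∩ del = {}  (empty — regression defined)
  G \ add = {clear(c), holding(d), on(b,f)} \ {clear(c), holding(d)} = {on(b,f)}
  ∪ pre   = {on(b,f)} ∪ {clear(d), handempty, on(d,c)}
          = {clear(d), handempty, on(b,f), on(d,c)}

== RESULT ==
["clear(d)", "handempty", "on(b,f)", "on(d,c)"]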